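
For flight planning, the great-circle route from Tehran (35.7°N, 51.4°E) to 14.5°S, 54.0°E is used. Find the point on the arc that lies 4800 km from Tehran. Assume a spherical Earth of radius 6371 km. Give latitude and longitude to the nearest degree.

Write both endpoints as unit vectors p₁, p₂ with components (cos φ cos λ, cos φ sin λ, sin φ).
The central angle between the endpoints is δ = arccos(p₁·p₂) ≈ 0.877 rad (50.3°). The total great-circle distance is δ·R ≈ 0.877 × 6371 ≈ 5589 km, so the target fraction is f = 4800/5589 ≈ 0.859.
Interpolate at f ≈ 0.859 with slerp weights a = sin((1−f)δ)/sin δ ≈ 0.161, b = sin(fδ)/sin δ ≈ 0.890.
p = a·p₁ + b·p₂ ≈ (0.588, 0.799, -0.129); φ = arcsin(p_z) ≈ -7.42°, λ = atan2(p_y, p_x) ≈ 53.66°.

≈ 7°S, 54°E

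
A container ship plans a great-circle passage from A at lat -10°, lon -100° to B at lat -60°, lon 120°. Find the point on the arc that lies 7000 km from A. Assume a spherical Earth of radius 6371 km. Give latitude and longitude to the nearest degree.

From cos δ = sin φ₁ sin φ₂ + cos φ₁ cos φ₂ cos Δλ, the central angle is δ ≈ 1.800 rad (103.1°). The total great-circle distance is δ·R ≈ 1.800 × 6371 ≈ 11465 km, so the target fraction is f = 7000/11465 ≈ 0.611.
Interpolate at f ≈ 0.611 with slerp weights a = sin((1−f)δ)/sin δ ≈ 0.662, b = sin(fδ)/sin δ ≈ 0.914.
p = a·p₁ + b·p₂ ≈ (-0.342, -0.246, -0.907); φ = arcsin(p_z) ≈ -65.08°, λ = atan2(p_y, p_x) ≈ -144.24°.

≈ lat -65°, lon -144°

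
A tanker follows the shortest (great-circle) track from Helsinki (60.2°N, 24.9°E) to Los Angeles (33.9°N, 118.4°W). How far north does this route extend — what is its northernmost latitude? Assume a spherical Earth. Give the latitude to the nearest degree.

The great circle lies in the plane with unit normal n̂ = (p₁ × p₂)/|p₁ × p₂|.
Here n̂_z ≈ -0.249; the vertex latitude is φ_max = arccos|n̂_z| ≈ 75.6°.
Check via Clairaut: cos φ_max = |cos φ₁| · sin C = cos(60.2°)·sin(30.1°) ≈ 0.249, again giving ≈ 75.6°.

≈ 76°N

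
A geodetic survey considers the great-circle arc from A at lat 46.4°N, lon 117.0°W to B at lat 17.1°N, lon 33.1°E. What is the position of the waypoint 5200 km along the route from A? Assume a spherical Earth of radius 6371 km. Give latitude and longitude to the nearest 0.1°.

≈ lat 68.1°N, lon 29.9°W

Convert each endpoint to a unit vector on the sphere (x = cos φ cos λ, y = cos φ sin λ, z = sin φ).
The central angle between the endpoints is δ = arccos(p₁·p₂) ≈ 1.937 rad (111.0°). The total great-circle distance is δ·R ≈ 1.937 × 6371 ≈ 12343 km, so the target fraction is f = 5200/12343 ≈ 0.421.
Interpolate at f ≈ 0.421 with slerp weights a = sin((1−f)δ)/sin δ ≈ 0.965, b = sin(fδ)/sin δ ≈ 0.780.
p = a·p₁ + b·p₂ ≈ (0.323, -0.185, 0.928); φ = arcsin(p_z) ≈ 68.14°, λ = atan2(p_y, p_x) ≈ -29.88°.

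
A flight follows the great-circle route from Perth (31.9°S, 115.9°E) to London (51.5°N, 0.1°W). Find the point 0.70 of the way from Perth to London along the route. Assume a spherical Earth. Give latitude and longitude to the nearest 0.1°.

Write both endpoints as unit vectors p₁, p₂ with components (cos φ cos λ, cos φ sin λ, sin φ).
The central angle between the endpoints is δ = arccos(p₁·p₂) ≈ 2.272 rad (130.2°).
Interpolate at f = 0.70 with slerp weights a = sin((1−f)δ)/sin δ ≈ 0.825, b = sin(fδ)/sin δ ≈ 1.309.
p = a·p₁ + b·p₂ ≈ (0.509, 0.628, 0.588); φ = arcsin(p_z) ≈ 36.04°, λ = atan2(p_y, p_x) ≈ 51.00°.

≈ 36.0°N, 51.0°E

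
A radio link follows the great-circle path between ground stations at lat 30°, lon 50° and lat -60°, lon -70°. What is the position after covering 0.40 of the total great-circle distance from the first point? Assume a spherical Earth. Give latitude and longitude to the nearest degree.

Write both endpoints as unit vectors p₁, p₂ with components (cos φ cos λ, cos φ sin λ, sin φ).
The central angle between the endpoints is δ = arccos(p₁·p₂) ≈ 2.278 rad (130.5°).
Interpolate at f = 0.40 with slerp weights a = sin((1−f)δ)/sin δ ≈ 1.288, b = sin(fδ)/sin δ ≈ 1.039.
p = a·p₁ + b·p₂ ≈ (0.895, 0.366, -0.256); φ = arcsin(p_z) ≈ -14.84°, λ = atan2(p_y, p_x) ≈ 22.26°.

≈ lat -15°, lon 22°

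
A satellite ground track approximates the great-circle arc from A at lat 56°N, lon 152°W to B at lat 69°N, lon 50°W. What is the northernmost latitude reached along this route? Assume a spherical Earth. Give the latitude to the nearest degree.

≈ 73°N

The great circle lies in the plane with unit normal n̂ = (p₁ × p₂)/|p₁ × p₂|.
Here n̂_z ≈ +0.288; the vertex latitude is φ_max = arccos|n̂_z| ≈ 73.3°.
Check via Clairaut: cos φ_max = |cos φ₁| · sin C = cos(56.0°)·sin(31.0°) ≈ 0.288, again giving ≈ 73.3°.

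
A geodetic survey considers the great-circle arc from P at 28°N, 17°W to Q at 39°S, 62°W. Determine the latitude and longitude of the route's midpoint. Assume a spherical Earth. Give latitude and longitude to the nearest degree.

≈ 6°S, 38°W

Convert each endpoint to a unit vector on the sphere (x = cos φ cos λ, y = cos φ sin λ, z = sin φ).
The central angle between the endpoints is δ = arccos(p₁·p₂) ≈ 1.380 rad (79.1°).
Interpolate at f = 1/2 with slerp weights a = sin((1−f)δ)/sin δ ≈ 0.648, b = sin(fδ)/sin δ ≈ 0.648.
p = a·p₁ + b·p₂ ≈ (0.784, -0.612, -0.104); φ = arcsin(p_z) ≈ -5.95°, λ = atan2(p_y, p_x) ≈ -37.99°.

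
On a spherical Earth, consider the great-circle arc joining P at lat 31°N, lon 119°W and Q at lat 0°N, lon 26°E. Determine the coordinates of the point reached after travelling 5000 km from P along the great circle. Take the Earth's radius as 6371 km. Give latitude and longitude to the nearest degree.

The haversine formula gives a central angle δ ≈ 2.349 rad (134.6°) between the endpoints. The total great-circle distance is δ·R ≈ 2.349 × 6371 ≈ 14967 km, so the target fraction is f = 5000/14967 ≈ 0.334.
Interpolate at f ≈ 0.334 with slerp weights a = sin((1−f)δ)/sin δ ≈ 1.404, b = sin(fδ)/sin δ ≈ 0.992.
p = a·p₁ + b·p₂ ≈ (0.308, -0.618, 0.723); φ = arcsin(p_z) ≈ 46.33°, λ = atan2(p_y, p_x) ≈ -63.47°.

≈ lat 46°N, lon 63°W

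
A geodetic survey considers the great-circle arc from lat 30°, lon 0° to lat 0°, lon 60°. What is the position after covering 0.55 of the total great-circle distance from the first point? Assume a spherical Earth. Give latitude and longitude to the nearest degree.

Convert each endpoint to a unit vector on the sphere (x = cos φ cos λ, y = cos φ sin λ, z = sin φ).
The central angle between the endpoints is δ = arccos(p₁·p₂) ≈ 1.123 rad (64.3°).
Interpolate at f = 0.55 with slerp weights a = sin((1−f)δ)/sin δ ≈ 0.537, b = sin(fδ)/sin δ ≈ 0.642.
p = a·p₁ + b·p₂ ≈ (0.786, 0.556, 0.269); φ = arcsin(p_z) ≈ 15.58°, λ = atan2(p_y, p_x) ≈ 35.28°.

≈ lat 16°, lon 35°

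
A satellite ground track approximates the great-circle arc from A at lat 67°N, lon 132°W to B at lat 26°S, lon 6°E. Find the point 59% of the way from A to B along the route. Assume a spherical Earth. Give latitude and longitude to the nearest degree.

≈ lat 25°N, lon 12°W

The haversine formula gives a central angle δ ≈ 2.298 rad (131.6°) between the endpoints.
Interpolate at f = 0.59 with slerp weights a = sin((1−f)δ)/sin δ ≈ 1.082, b = sin(fδ)/sin δ ≈ 1.307.
p = a·p₁ + b·p₂ ≈ (0.886, -0.191, 0.423); φ = arcsin(p_z) ≈ 25.03°, λ = atan2(p_y, p_x) ≈ -12.20°.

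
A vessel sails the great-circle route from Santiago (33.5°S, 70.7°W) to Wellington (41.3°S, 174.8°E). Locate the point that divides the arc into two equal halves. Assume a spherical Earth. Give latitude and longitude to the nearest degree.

Write both endpoints as unit vectors p₁, p₂ with components (cos φ cos λ, cos φ sin λ, sin φ).
The central angle between the endpoints is δ = arccos(p₁·p₂) ≈ 1.466 rad (84.0°).
Interpolate at f = 1/2 with slerp weights a = sin((1−f)δ)/sin δ ≈ 0.673, b = sin(fδ)/sin δ ≈ 0.673.
p = a·p₁ + b·p₂ ≈ (-0.318, -0.484, -0.815); φ = arcsin(p_z) ≈ -54.63°, λ = atan2(p_y, p_x) ≈ -123.32°.

≈ (55°S, 123°W)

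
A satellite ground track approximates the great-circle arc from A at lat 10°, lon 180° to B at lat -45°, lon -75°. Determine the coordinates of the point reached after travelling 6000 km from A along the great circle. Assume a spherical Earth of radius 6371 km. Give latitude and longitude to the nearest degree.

From cos δ = sin φ₁ sin φ₂ + cos φ₁ cos φ₂ cos Δλ, the central angle is δ ≈ 1.879 rad (107.6°). The total great-circle distance is δ·R ≈ 1.879 × 6371 ≈ 11969 km, so the target fraction is f = 6000/11969 ≈ 0.501.
Interpolate at f ≈ 0.501 with slerp weights a = sin((1−f)δ)/sin δ ≈ 0.845, b = sin(fδ)/sin δ ≈ 0.848.
p = a·p₁ + b·p₂ ≈ (-0.677, -0.580, -0.453); φ = arcsin(p_z) ≈ -26.95°, λ = atan2(p_y, p_x) ≈ -139.45°.

≈ lat -27°, lon -139°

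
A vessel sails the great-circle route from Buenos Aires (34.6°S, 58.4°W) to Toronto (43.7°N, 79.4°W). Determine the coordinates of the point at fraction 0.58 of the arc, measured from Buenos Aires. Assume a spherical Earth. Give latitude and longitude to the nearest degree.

≈ (11°N, 70°W)

The haversine formula gives a central angle δ ≈ 1.407 rad (80.6°) between the endpoints.
Interpolate at f = 0.58 with slerp weights a = sin((1−f)δ)/sin δ ≈ 0.565, b = sin(fδ)/sin δ ≈ 0.738.
p = a·p₁ + b·p₂ ≈ (0.342, -0.921, 0.189); φ = arcsin(p_z) ≈ 10.92°, λ = atan2(p_y, p_x) ≈ -69.63°.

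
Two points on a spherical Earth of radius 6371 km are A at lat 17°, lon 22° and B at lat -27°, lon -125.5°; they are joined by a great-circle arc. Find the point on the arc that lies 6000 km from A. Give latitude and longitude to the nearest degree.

≈ lat -8°, lon -26°

From cos δ = sin φ₁ sin φ₂ + cos φ₁ cos φ₂ cos Δλ, the central angle is δ ≈ 2.589 rad (148.4°). The total great-circle distance is δ·R ≈ 2.589 × 6371 ≈ 16497 km, so the target fraction is f = 6000/16497 ≈ 0.364.
Interpolate at f ≈ 0.364 with slerp weights a = sin((1−f)δ)/sin δ ≈ 1.901, b = sin(fδ)/sin δ ≈ 1.541.
p = a·p₁ + b·p₂ ≈ (0.888, -0.437, -0.144); φ = arcsin(p_z) ≈ -8.28°, λ = atan2(p_y, p_x) ≈ -26.22°.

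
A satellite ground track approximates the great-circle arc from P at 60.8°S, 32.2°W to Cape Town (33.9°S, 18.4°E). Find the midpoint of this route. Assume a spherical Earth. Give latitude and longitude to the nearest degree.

The haversine formula gives a central angle δ ≈ 0.732 rad (41.9°) between the endpoints.
Interpolate at f = 1/2 with slerp weights a = sin((1−f)δ)/sin δ ≈ 0.535, b = sin(fδ)/sin δ ≈ 0.535.
p = a·p₁ + b·p₂ ≈ (0.643, 0.001, -0.766); φ = arcsin(p_z) ≈ -50.00°, λ = atan2(p_y, p_x) ≈ 0.10°.

≈ 50°S, 0°E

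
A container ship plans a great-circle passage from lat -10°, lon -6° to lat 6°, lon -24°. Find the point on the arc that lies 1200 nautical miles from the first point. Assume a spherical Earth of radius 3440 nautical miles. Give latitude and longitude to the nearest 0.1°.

Write both endpoints as unit vectors p₁, p₂ with components (cos φ cos λ, cos φ sin λ, sin φ).
The central angle between the endpoints is δ = arccos(p₁·p₂) ≈ 0.419 rad (24.0°). The total great-circle distance is δ·R ≈ 0.419 × 3440 ≈ 1443 nmi, so the target fraction is f = 1200/1443 ≈ 0.832.
Interpolate at f ≈ 0.832 with slerp weights a = sin((1−f)δ)/sin δ ≈ 0.173, b = sin(fδ)/sin δ ≈ 0.839.
p = a·p₁ + b·p₂ ≈ (0.932, -0.357, 0.058); φ = arcsin(p_z) ≈ 3.31°, λ = atan2(p_y, p_x) ≈ -20.97°.

≈ lat 3.3°, lon -21.0°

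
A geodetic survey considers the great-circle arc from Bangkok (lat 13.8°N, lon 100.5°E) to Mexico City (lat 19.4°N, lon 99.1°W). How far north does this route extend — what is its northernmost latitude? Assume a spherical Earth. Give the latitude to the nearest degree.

≈ 60°N

The great circle lies in the plane with unit normal n̂ = (p₁ × p₂)/|p₁ × p₂|.
Here n̂_z ≈ +0.495; the vertex latitude is φ_max = arccos|n̂_z| ≈ 60.4°.
Check via Clairaut: cos φ_max = |cos φ₁| · sin C = cos(13.8°)·sin(30.6°) ≈ 0.495, again giving ≈ 60.4°.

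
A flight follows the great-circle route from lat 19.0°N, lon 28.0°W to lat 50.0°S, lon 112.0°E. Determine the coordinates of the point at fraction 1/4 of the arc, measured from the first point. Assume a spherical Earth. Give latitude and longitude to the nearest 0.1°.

The haversine formula gives a central angle δ ≈ 2.367 rad (135.6°) between the endpoints.
Interpolate at f = 1/4 with slerp weights a = sin((1−f)δ)/sin δ ≈ 1.400, b = sin(fδ)/sin δ ≈ 0.798.
p = a·p₁ + b·p₂ ≈ (0.977, -0.146, -0.155); φ = arcsin(p_z) ≈ -8.94°, λ = atan2(p_y, p_x) ≈ -8.50°.

≈ lat 8.9°S, lon 8.5°W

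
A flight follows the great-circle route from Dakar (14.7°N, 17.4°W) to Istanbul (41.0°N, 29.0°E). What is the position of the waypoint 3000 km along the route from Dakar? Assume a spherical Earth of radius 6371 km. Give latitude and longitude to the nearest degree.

≈ 32°N, 6°E

Write both endpoints as unit vectors p₁, p₂ with components (cos φ cos λ, cos φ sin λ, sin φ).
The central angle between the endpoints is δ = arccos(p₁·p₂) ≈ 0.837 rad (47.9°). The total great-circle distance is δ·R ≈ 0.837 × 6371 ≈ 5331 km, so the target fraction is f = 3000/5331 ≈ 0.563.
Interpolate at f ≈ 0.563 with slerp weights a = sin((1−f)δ)/sin δ ≈ 0.482, b = sin(fδ)/sin δ ≈ 0.611.
p = a·p₁ + b·p₂ ≈ (0.848, 0.084, 0.523); φ = arcsin(p_z) ≈ 31.54°, λ = atan2(p_y, p_x) ≈ 5.67°.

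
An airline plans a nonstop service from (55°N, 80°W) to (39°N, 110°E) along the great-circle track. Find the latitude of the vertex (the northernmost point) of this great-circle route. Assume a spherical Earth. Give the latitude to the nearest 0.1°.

The great circle lies in the plane with unit normal n̂ = (p₁ × p₂)/|p₁ × p₂|.
Here n̂_z ≈ -0.078; the vertex latitude is φ_max = arccos|n̂_z| ≈ 85.5°.
Check via Clairaut: cos φ_max = |cos φ₁| · sin C = cos(55.0°)·sin(7.8°) ≈ 0.078, again giving ≈ 85.5°.

≈ 85.5°N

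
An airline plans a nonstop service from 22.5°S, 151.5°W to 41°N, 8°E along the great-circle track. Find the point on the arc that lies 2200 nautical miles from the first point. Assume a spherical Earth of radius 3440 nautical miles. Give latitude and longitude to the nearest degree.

≈ 7°N, 130°W

Write both endpoints as unit vectors p₁, p₂ with components (cos φ cos λ, cos φ sin λ, sin φ).
The central angle between the endpoints is δ = arccos(p₁·p₂) ≈ 2.700 rad (154.7°). The total great-circle distance is δ·R ≈ 2.700 × 3440 ≈ 9289 nmi, so the target fraction is f = 2200/9289 ≈ 0.237.
Interpolate at f ≈ 0.237 with slerp weights a = sin((1−f)δ)/sin δ ≈ 2.066, b = sin(fδ)/sin δ ≈ 1.397.
p = a·p₁ + b·p₂ ≈ (-0.633, -0.764, 0.126); φ = arcsin(p_z) ≈ 7.25°, λ = atan2(p_y, p_x) ≈ -129.65°.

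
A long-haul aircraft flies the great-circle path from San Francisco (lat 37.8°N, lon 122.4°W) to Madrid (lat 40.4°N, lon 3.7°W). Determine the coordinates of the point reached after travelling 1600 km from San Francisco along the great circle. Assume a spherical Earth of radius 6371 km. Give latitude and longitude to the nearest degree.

≈ lat 48°N, lon 108°W

Convert each endpoint to a unit vector on the sphere (x = cos φ cos λ, y = cos φ sin λ, z = sin φ).
The central angle between the endpoints is δ = arccos(p₁·p₂) ≈ 1.462 rad (83.8°). The total great-circle distance is δ·R ≈ 1.462 × 6371 ≈ 9316 km, so the target fraction is f = 1600/9316 ≈ 0.172.
Interpolate at f ≈ 0.172 with slerp weights a = sin((1−f)δ)/sin δ ≈ 0.942, b = sin(fδ)/sin δ ≈ 0.250.
p = a·p₁ + b·p₂ ≈ (-0.209, -0.640, 0.739); φ = arcsin(p_z) ≈ 47.66°, λ = atan2(p_y, p_x) ≈ -108.05°.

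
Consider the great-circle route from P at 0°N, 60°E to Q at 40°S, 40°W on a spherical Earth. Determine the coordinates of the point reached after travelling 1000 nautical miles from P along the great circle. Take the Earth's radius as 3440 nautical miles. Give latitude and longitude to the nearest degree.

Convert each endpoint to a unit vector on the sphere (x = cos φ cos λ, y = cos φ sin λ, z = sin φ).
The central angle between the endpoints is δ = arccos(p₁·p₂) ≈ 1.704 rad (97.6°). The total great-circle distance is δ·R ≈ 1.704 × 3440 ≈ 5862 nmi, so the target fraction is f = 1000/5862 ≈ 0.171.
Interpolate at f ≈ 0.171 with slerp weights a = sin((1−f)δ)/sin δ ≈ 0.997, b = sin(fδ)/sin δ ≈ 0.289.
p = a·p₁ + b·p₂ ≈ (0.668, 0.721, -0.186); φ = arcsin(p_z) ≈ -10.71°, λ = atan2(p_y, p_x) ≈ 47.17°.

≈ 11°S, 47°E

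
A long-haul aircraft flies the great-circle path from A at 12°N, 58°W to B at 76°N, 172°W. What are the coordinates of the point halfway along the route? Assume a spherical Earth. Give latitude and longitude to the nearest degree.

≈ 52°N, 72°W

Write both endpoints as unit vectors p₁, p₂ with components (cos φ cos λ, cos φ sin λ, sin φ).
The central angle between the endpoints is δ = arccos(p₁·p₂) ≈ 1.465 rad (83.9°).
Interpolate at f = 1/2 with slerp weights a = sin((1−f)δ)/sin δ ≈ 0.673, b = sin(fδ)/sin δ ≈ 0.673.
p = a·p₁ + b·p₂ ≈ (0.187, -0.581, 0.792); φ = arcsin(p_z) ≈ 52.41°, λ = atan2(p_y, p_x) ≈ -72.10°.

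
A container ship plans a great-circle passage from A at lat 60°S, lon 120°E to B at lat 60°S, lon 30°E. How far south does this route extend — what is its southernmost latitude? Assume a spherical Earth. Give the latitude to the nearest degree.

≈ 68°S

The great circle lies in the plane with unit normal n̂ = (p₁ × p₂)/|p₁ × p₂|.
Here n̂_z ≈ -0.378; the vertex latitude is φ_max = arccos|n̂_z| ≈ 67.8°.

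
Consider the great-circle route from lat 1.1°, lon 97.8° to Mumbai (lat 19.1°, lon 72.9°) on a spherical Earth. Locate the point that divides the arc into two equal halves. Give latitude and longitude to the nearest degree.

Convert each endpoint to a unit vector on the sphere (x = cos φ cos λ, y = cos φ sin λ, z = sin φ).
The central angle between the endpoints is δ = arccos(p₁·p₂) ≈ 0.529 rad (30.3°).
Interpolate at f = 1/2 with slerp weights a = sin((1−f)δ)/sin δ ≈ 0.518, b = sin(fδ)/sin δ ≈ 0.518.
p = a·p₁ + b·p₂ ≈ (0.074, 0.981, 0.179); φ = arcsin(p_z) ≈ 10.34°, λ = atan2(p_y, p_x) ≈ 85.71°.

≈ lat 10°, lon 86°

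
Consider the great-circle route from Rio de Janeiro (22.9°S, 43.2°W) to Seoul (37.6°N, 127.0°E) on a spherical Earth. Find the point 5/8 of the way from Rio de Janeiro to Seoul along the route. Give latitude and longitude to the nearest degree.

≈ (62°N, 29°E)

Convert each endpoint to a unit vector on the sphere (x = cos φ cos λ, y = cos φ sin λ, z = sin φ).
The central angle between the endpoints is δ = arccos(p₁·p₂) ≈ 2.846 rad (163.1°).
Interpolate at f = 5/8 with slerp weights a = sin((1−f)δ)/sin δ ≈ 3.006, b = sin(fδ)/sin δ ≈ 3.358.
p = a·p₁ + b·p₂ ≈ (0.417, 0.229, 0.879); φ = arcsin(p_z) ≈ 61.56°, λ = atan2(p_y, p_x) ≈ 28.78°.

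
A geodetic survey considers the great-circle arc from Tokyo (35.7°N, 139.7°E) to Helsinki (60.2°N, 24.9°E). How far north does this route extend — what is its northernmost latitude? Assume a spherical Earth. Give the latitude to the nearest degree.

The great circle lies in the plane with unit normal n̂ = (p₁ × p₂)/|p₁ × p₂|.
Here n̂_z ≈ -0.389; the vertex latitude is φ_max = arccos|n̂_z| ≈ 67.1°.
Check via Clairaut: cos φ_max = |cos φ₁| · sin C = cos(35.7°)·sin(28.6°) ≈ 0.389, again giving ≈ 67.1°.

≈ 67°N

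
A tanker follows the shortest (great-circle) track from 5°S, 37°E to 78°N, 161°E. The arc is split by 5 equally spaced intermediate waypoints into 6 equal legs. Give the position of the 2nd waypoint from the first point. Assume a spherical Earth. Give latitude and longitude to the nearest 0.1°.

≈ 28.3°N, 43.4°E

Write both endpoints as unit vectors p₁, p₂ with components (cos φ cos λ, cos φ sin λ, sin φ).
The central angle between the endpoints is δ = arccos(p₁·p₂) ≈ 1.773 rad (101.6°).
Interpolate at f = 2/6 with slerp weights a = sin((1−f)δ)/sin δ ≈ 0.945, b = sin(fδ)/sin δ ≈ 0.569.
p = a·p₁ + b·p₂ ≈ (0.640, 0.605, 0.474); φ = arcsin(p_z) ≈ 28.30°, λ = atan2(p_y, p_x) ≈ 43.39°.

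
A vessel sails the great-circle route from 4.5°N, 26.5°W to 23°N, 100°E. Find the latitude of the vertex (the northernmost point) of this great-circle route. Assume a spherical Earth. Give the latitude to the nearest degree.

The great circle lies in the plane with unit normal n̂ = (p₁ × p₂)/|p₁ × p₂|.
Here n̂_z ≈ +0.861; the vertex latitude is φ_max = arccos|n̂_z| ≈ 30.6°.
Check via Clairaut: cos φ_max = |cos φ₁| · sin C = cos(4.5°)·sin(59.7°) ≈ 0.861, again giving ≈ 30.6°.

≈ 31°N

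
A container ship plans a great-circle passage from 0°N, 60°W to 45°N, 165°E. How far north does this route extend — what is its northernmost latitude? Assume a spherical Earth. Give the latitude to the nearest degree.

The great circle lies in the plane with unit normal n̂ = (p₁ × p₂)/|p₁ × p₂|.
Here n̂_z ≈ -0.577; the vertex latitude is φ_max = arccos|n̂_z| ≈ 54.7°.
Check via Clairaut: cos φ_max = |cos φ₁| · sin C = cos(0.0°)·sin(35.3°) ≈ 0.577, again giving ≈ 54.7°.

≈ 55°N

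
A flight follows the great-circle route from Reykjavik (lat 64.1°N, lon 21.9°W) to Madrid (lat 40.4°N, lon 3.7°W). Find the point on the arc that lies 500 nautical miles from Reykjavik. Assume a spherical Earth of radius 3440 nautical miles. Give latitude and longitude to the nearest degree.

≈ lat 57°N, lon 14°W

From cos δ = sin φ₁ sin φ₂ + cos φ₁ cos φ₂ cos Δλ, the central angle is δ ≈ 0.453 rad (26.0°). The total great-circle distance is δ·R ≈ 0.453 × 3440 ≈ 1559 nmi, so the target fraction is f = 500/1559 ≈ 0.321.
Interpolate at f ≈ 0.321 with slerp weights a = sin((1−f)δ)/sin δ ≈ 0.692, b = sin(fδ)/sin δ ≈ 0.331.
p = a·p₁ + b·p₂ ≈ (0.532, -0.129, 0.837); φ = arcsin(p_z) ≈ 56.82°, λ = atan2(p_y, p_x) ≈ -13.64°.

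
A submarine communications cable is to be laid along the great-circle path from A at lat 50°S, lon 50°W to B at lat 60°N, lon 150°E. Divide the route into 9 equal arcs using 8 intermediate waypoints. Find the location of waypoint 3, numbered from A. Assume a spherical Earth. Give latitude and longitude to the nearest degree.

Write both endpoints as unit vectors p₁, p₂ with components (cos φ cos λ, cos φ sin λ, sin φ).
The central angle between the endpoints is δ = arccos(p₁·p₂) ≈ 2.878 rad (164.9°).
Interpolate at f = 3/9 with slerp weights a = sin((1−f)δ)/sin δ ≈ 3.606, b = sin(fδ)/sin δ ≈ 3.141.
p = a·p₁ + b·p₂ ≈ (0.130, -0.991, -0.043); φ = arcsin(p_z) ≈ -2.44°, λ = atan2(p_y, p_x) ≈ -82.52°.

≈ lat 2°S, lon 83°W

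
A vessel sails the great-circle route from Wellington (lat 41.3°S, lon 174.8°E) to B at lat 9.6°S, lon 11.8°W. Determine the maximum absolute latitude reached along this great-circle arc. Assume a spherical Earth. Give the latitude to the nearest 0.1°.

The great circle lies in the plane with unit normal n̂ = (p₁ × p₂)/|p₁ × p₂|.
Here n̂_z ≈ +0.109; the vertex latitude is φ_max = arccos|n̂_z| ≈ 83.7°.
Check via Clairaut: cos φ_max = |cos φ₁| · sin C = cos(41.3°)·sin(171.6°) ≈ 0.109, again giving ≈ 83.7°.

≈ 83.7°S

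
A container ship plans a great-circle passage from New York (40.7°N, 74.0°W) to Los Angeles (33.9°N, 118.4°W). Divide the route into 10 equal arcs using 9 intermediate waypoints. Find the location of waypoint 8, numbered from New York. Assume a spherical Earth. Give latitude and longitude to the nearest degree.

≈ (37°N, 110°W)

The haversine formula gives a central angle δ ≈ 0.621 rad (35.6°) between the endpoints.
Interpolate at f = 8/10 with slerp weights a = sin((1−f)δ)/sin δ ≈ 0.213, b = sin(fδ)/sin δ ≈ 0.819.
p = a·p₁ + b·p₂ ≈ (-0.279, -0.753, 0.596); φ = arcsin(p_z) ≈ 36.56°, λ = atan2(p_y, p_x) ≈ -110.32°.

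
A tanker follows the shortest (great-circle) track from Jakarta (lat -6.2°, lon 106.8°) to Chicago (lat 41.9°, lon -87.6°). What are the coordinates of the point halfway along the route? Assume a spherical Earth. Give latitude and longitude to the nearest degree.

≈ lat 59°, lon 141°

Convert each endpoint to a unit vector on the sphere (x = cos φ cos λ, y = cos φ sin λ, z = sin φ).
The central angle between the endpoints is δ = arccos(p₁·p₂) ≈ 2.480 rad (142.1°).
Interpolate at f = 1/2 with slerp weights a = sin((1−f)δ)/sin δ ≈ 1.539, b = sin(fδ)/sin δ ≈ 1.539.
p = a·p₁ + b·p₂ ≈ (-0.394, 0.320, 0.861); φ = arcsin(p_z) ≈ 59.48°, λ = atan2(p_y, p_x) ≈ 140.92°.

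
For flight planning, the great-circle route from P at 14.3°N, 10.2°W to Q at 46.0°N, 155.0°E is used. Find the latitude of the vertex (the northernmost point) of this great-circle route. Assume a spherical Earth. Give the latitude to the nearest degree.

The great circle lies in the plane with unit normal n̂ = (p₁ × p₂)/|p₁ × p₂|.
Here n̂_z ≈ +0.195; the vertex latitude is φ_max = arccos|n̂_z| ≈ 78.7°.

≈ 79°N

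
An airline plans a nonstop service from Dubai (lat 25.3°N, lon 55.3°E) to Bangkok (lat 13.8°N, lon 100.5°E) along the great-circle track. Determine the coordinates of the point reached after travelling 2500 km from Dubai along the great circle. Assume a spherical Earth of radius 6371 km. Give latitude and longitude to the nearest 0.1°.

≈ lat 20.9°N, lon 79.3°E

From cos δ = sin φ₁ sin φ₂ + cos φ₁ cos φ₂ cos Δλ, the central angle is δ ≈ 0.766 rad (43.9°). The total great-circle distance is δ·R ≈ 0.766 × 6371 ≈ 4881 km, so the target fraction is f = 2500/4881 ≈ 0.512.
Interpolate at f ≈ 0.512 with slerp weights a = sin((1−f)δ)/sin δ ≈ 0.527, b = sin(fδ)/sin δ ≈ 0.552.
p = a·p₁ + b·p₂ ≈ (0.173, 0.918, 0.357); φ = arcsin(p_z) ≈ 20.89°, λ = atan2(p_y, p_x) ≈ 79.30°.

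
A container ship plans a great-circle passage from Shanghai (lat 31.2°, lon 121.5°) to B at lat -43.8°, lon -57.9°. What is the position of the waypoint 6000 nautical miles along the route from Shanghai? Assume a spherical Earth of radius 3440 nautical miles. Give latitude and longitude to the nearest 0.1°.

Write both endpoints as unit vectors p₁, p₂ with components (cos φ cos λ, cos φ sin λ, sin φ).
The central angle between the endpoints is δ = arccos(p₁·p₂) ≈ 2.922 rad (167.4°). The total great-circle distance is δ·R ≈ 2.922 × 3440 ≈ 10050 nmi, so the target fraction is f = 6000/10050 ≈ 0.597.
Interpolate at f ≈ 0.597 with slerp weights a = sin((1−f)δ)/sin δ ≈ 4.231, b = sin(fδ)/sin δ ≈ 4.512.
p = a·p₁ + b·p₂ ≈ (-0.160, 0.327, -0.931); φ = arcsin(p_z) ≈ -68.65°, λ = atan2(p_y, p_x) ≈ 116.12°.

≈ lat -68.7°, lon 116.1°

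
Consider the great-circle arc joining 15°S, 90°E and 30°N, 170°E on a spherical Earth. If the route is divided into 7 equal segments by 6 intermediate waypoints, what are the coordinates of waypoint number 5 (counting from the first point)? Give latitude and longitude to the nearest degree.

Convert each endpoint to a unit vector on the sphere (x = cos φ cos λ, y = cos φ sin λ, z = sin φ).
The central angle between the endpoints is δ = arccos(p₁·p₂) ≈ 1.555 rad (89.1°).
Interpolate at f = 5/7 with slerp weights a = sin((1−f)δ)/sin δ ≈ 0.430, b = sin(fδ)/sin δ ≈ 0.896.
p = a·p₁ + b·p₂ ≈ (-0.764, 0.550, 0.337); φ = arcsin(p_z) ≈ 19.68°, λ = atan2(p_y, p_x) ≈ 144.26°.

≈ 20°N, 144°E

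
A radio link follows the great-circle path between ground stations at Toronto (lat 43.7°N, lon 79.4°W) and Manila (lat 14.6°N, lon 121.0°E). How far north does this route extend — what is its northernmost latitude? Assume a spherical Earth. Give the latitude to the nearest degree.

≈ 74°N

The great circle lies in the plane with unit normal n̂ = (p₁ × p₂)/|p₁ × p₂|.
Here n̂_z ≈ -0.278; the vertex latitude is φ_max = arccos|n̂_z| ≈ 73.8°.
Check via Clairaut: cos φ_max = |cos φ₁| · sin C = cos(43.7°)·sin(22.6°) ≈ 0.278, again giving ≈ 73.8°.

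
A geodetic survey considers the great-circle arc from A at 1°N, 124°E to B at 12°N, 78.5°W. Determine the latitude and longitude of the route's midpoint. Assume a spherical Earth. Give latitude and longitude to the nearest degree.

≈ 30°N, 160°W

The haversine formula gives a central angle δ ≈ 2.690 rad (154.1°) between the endpoints.
Interpolate at f = 1/2 with slerp weights a = sin((1−f)δ)/sin δ ≈ 2.235, b = sin(fδ)/sin δ ≈ 2.235.
p = a·p₁ + b·p₂ ≈ (-0.814, -0.290, 0.504); φ = arcsin(p_z) ≈ 30.25°, λ = atan2(p_y, p_x) ≈ -160.41°.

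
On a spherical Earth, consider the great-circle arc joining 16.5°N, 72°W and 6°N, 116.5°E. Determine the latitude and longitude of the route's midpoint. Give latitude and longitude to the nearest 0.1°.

Convert each endpoint to a unit vector on the sphere (x = cos φ cos λ, y = cos φ sin λ, z = sin φ).
The central angle between the endpoints is δ = arccos(p₁·p₂) ≈ 2.722 rad (156.0°).
Interpolate at f = 1/2 with slerp weights a = sin((1−f)δ)/sin δ ≈ 2.403, b = sin(fδ)/sin δ ≈ 2.403.
p = a·p₁ + b·p₂ ≈ (-0.354, -0.053, 0.934); φ = arcsin(p_z) ≈ 69.01°, λ = atan2(p_y, p_x) ≈ -171.57°.

≈ 69.0°N, 171.6°W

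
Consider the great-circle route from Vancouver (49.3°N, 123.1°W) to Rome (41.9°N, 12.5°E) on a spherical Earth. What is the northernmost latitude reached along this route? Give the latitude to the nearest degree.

≈ 70°N

The great circle lies in the plane with unit normal n̂ = (p₁ × p₂)/|p₁ × p₂|.
Here n̂_z ≈ +0.344; the vertex latitude is φ_max = arccos|n̂_z| ≈ 69.9°.
Check via Clairaut: cos φ_max = |cos φ₁| · sin C = cos(49.3°)·sin(31.8°) ≈ 0.344, again giving ≈ 69.9°.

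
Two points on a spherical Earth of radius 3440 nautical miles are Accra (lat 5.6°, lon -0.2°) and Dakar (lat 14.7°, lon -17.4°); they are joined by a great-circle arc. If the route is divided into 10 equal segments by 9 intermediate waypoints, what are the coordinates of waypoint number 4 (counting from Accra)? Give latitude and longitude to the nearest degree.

≈ lat 9°, lon -7°

Convert each endpoint to a unit vector on the sphere (x = cos φ cos λ, y = cos φ sin λ, z = sin φ).
The central angle between the endpoints is δ = arccos(p₁·p₂) ≈ 0.335 rad (19.2°).
Interpolate at f = 4/10 with slerp weights a = sin((1−f)δ)/sin δ ≈ 0.607, b = sin(fδ)/sin δ ≈ 0.406.
p = a·p₁ + b·p₂ ≈ (0.979, -0.120, 0.162); φ = arcsin(p_z) ≈ 9.34°, λ = atan2(p_y, p_x) ≈ -6.96°.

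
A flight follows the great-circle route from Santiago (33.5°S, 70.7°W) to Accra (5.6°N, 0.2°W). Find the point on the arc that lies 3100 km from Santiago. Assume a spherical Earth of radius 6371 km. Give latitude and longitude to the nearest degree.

≈ (22°S, 42°W)

Convert each endpoint to a unit vector on the sphere (x = cos φ cos λ, y = cos φ sin λ, z = sin φ).
The central angle between the endpoints is δ = arccos(p₁·p₂) ≈ 1.346 rad (77.1°). The total great-circle distance is δ·R ≈ 1.346 × 6371 ≈ 8574 km, so the target fraction is f = 3100/8574 ≈ 0.362.
Interpolate at f ≈ 0.362 with slerp weights a = sin((1−f)δ)/sin δ ≈ 0.777, b = sin(fδ)/sin δ ≈ 0.480.
p = a·p₁ + b·p₂ ≈ (0.692, -0.613, -0.382); φ = arcsin(p_z) ≈ -22.46°, λ = atan2(p_y, p_x) ≈ -41.56°.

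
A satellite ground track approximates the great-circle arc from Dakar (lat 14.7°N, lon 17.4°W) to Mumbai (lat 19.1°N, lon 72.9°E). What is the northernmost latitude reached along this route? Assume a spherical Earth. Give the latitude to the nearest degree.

≈ 24°N

The great circle lies in the plane with unit normal n̂ = (p₁ × p₂)/|p₁ × p₂|.
Here n̂_z ≈ +0.917; the vertex latitude is φ_max = arccos|n̂_z| ≈ 23.5°.
Check via Clairaut: cos φ_max = |cos φ₁| · sin C = cos(14.7°)·sin(71.4°) ≈ 0.917, again giving ≈ 23.5°.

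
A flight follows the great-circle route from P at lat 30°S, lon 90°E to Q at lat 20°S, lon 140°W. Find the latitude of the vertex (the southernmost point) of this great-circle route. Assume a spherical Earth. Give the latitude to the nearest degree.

≈ 48°S

The great circle lies in the plane with unit normal n̂ = (p₁ × p₂)/|p₁ × p₂|.
Here n̂_z ≈ +0.666; the vertex latitude is φ_max = arccos|n̂_z| ≈ 48.2°.
Check via Clairaut: cos φ_max = |cos φ₁| · sin C = cos(30.0°)·sin(129.7°) ≈ 0.666, again giving ≈ 48.2°.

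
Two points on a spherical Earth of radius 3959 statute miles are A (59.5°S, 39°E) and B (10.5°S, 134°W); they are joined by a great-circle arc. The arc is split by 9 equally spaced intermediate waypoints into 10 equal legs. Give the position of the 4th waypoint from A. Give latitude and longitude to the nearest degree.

≈ (76°S, 120°W)

Write both endpoints as unit vectors p₁, p₂ with components (cos φ cos λ, cos φ sin λ, sin φ).
The central angle between the endpoints is δ = arccos(p₁·p₂) ≈ 1.916 rad (109.8°).
Interpolate at f = 4/10 with slerp weights a = sin((1−f)δ)/sin δ ≈ 0.970, b = sin(fδ)/sin δ ≈ 0.737.
p = a·p₁ + b·p₂ ≈ (-0.121, -0.212, -0.970); φ = arcsin(p_z) ≈ -75.90°, λ = atan2(p_y, p_x) ≈ -119.75°.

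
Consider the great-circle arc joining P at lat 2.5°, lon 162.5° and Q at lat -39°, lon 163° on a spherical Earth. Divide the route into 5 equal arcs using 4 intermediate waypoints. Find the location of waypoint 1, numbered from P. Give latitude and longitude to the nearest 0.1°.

≈ lat -5.8°, lon 162.6°

The haversine formula gives a central angle δ ≈ 0.724 rad (41.5°) between the endpoints.
Interpolate at f = 1/5 with slerp weights a = sin((1−f)δ)/sin δ ≈ 0.826, b = sin(fδ)/sin δ ≈ 0.218.
p = a·p₁ + b·p₂ ≈ (-0.949, 0.298, -0.101); φ = arcsin(p_z) ≈ -5.80°, λ = atan2(p_y, p_x) ≈ 162.59°.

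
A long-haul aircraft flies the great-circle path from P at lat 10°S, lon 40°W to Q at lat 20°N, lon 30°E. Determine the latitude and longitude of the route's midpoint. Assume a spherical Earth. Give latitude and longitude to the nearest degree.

≈ lat 6°N, lon 6°W

Convert each endpoint to a unit vector on the sphere (x = cos φ cos λ, y = cos φ sin λ, z = sin φ).
The central angle between the endpoints is δ = arccos(p₁·p₂) ≈ 1.311 rad (75.1°).
Interpolate at f = 1/2 with slerp weights a = sin((1−f)δ)/sin δ ≈ 0.631, b = sin(fδ)/sin δ ≈ 0.631.
p = a·p₁ + b·p₂ ≈ (0.989, -0.103, 0.106); φ = arcsin(p_z) ≈ 6.10°, λ = atan2(p_y, p_x) ≈ -5.94°.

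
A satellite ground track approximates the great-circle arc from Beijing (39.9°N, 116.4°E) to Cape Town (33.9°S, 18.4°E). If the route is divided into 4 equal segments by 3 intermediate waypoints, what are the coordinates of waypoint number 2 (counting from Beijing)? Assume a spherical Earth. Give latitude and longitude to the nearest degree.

≈ 5°N, 65°E

Write both endpoints as unit vectors p₁, p₂ with components (cos φ cos λ, cos φ sin λ, sin φ).
The central angle between the endpoints is δ = arccos(p₁·p₂) ≈ 2.034 rad (116.5°).
Interpolate at f = 2/4 with slerp weights a = sin((1−f)δ)/sin δ ≈ 0.950, b = sin(fδ)/sin δ ≈ 0.950.
p = a·p₁ + b·p₂ ≈ (0.424, 0.902, 0.080); φ = arcsin(p_z) ≈ 4.56°, λ = atan2(p_y, p_x) ≈ 64.81°.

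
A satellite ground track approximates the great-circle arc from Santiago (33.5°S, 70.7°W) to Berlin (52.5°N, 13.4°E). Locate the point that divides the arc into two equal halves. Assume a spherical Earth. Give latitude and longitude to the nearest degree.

The haversine formula gives a central angle δ ≈ 1.967 rad (112.7°) between the endpoints.
Interpolate at f = 1/2 with slerp weights a = sin((1−f)δ)/sin δ ≈ 0.902, b = sin(fδ)/sin δ ≈ 0.902.
p = a·p₁ + b·p₂ ≈ (0.783, -0.583, 0.218); φ = arcsin(p_z) ≈ 12.58°, λ = atan2(p_y, p_x) ≈ -36.66°.

≈ 13°N, 37°W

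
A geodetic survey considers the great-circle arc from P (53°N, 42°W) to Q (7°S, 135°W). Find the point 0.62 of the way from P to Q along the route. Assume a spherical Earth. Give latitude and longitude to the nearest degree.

The haversine formula gives a central angle δ ≈ 1.700 rad (97.4°) between the endpoints.
Interpolate at f = 0.62 with slerp weights a = sin((1−f)δ)/sin δ ≈ 0.607, b = sin(fδ)/sin δ ≈ 0.877.
p = a·p₁ + b·p₂ ≈ (-0.344, -0.860, 0.378); φ = arcsin(p_z) ≈ 22.20°, λ = atan2(p_y, p_x) ≈ -111.80°.

≈ (22°N, 112°W)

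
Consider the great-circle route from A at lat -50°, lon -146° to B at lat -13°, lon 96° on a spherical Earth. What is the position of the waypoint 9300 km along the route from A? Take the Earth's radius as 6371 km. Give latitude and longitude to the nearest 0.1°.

≈ lat -23.8°, lon 104.3°

From cos δ = sin φ₁ sin φ₂ + cos φ₁ cos φ₂ cos Δλ, the central angle is δ ≈ 1.693 rad (97.0°). The total great-circle distance is δ·R ≈ 1.693 × 6371 ≈ 10785 km, so the target fraction is f = 9300/10785 ≈ 0.862.
Interpolate at f ≈ 0.862 with slerp weights a = sin((1−f)δ)/sin δ ≈ 0.233, b = sin(fδ)/sin δ ≈ 1.001.
p = a·p₁ + b·p₂ ≈ (-0.226, 0.887, -0.403); φ = arcsin(p_z) ≈ -23.80°, λ = atan2(p_y, p_x) ≈ 104.30°.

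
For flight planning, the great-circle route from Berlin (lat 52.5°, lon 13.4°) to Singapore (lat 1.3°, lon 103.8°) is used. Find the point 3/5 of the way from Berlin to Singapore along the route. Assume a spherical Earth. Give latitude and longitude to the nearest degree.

≈ lat 29°, lon 80°

Write both endpoints as unit vectors p₁, p₂ with components (cos φ cos λ, cos φ sin λ, sin φ).
The central angle between the endpoints is δ = arccos(p₁·p₂) ≈ 1.557 rad (89.2°).
Interpolate at f = 3/5 with slerp weights a = sin((1−f)δ)/sin δ ≈ 0.583, b = sin(fδ)/sin δ ≈ 0.804.
p = a·p₁ + b·p₂ ≈ (0.154, 0.863, 0.481); φ = arcsin(p_z) ≈ 28.76°, λ = atan2(p_y, p_x) ≈ 79.90°.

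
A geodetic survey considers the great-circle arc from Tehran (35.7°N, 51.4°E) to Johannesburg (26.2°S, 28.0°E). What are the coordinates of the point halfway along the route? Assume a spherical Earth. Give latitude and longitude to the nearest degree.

Write both endpoints as unit vectors p₁, p₂ with components (cos φ cos λ, cos φ sin λ, sin φ).
The central angle between the endpoints is δ = arccos(p₁·p₂) ≈ 1.147 rad (65.7°).
Interpolate at f = 1/2 with slerp weights a = sin((1−f)δ)/sin δ ≈ 0.595, b = sin(fδ)/sin δ ≈ 0.595.
p = a·p₁ + b·p₂ ≈ (0.773, 0.629, 0.085); φ = arcsin(p_z) ≈ 4.85°, λ = atan2(p_y, p_x) ≈ 39.11°.

≈ (5°N, 39°E)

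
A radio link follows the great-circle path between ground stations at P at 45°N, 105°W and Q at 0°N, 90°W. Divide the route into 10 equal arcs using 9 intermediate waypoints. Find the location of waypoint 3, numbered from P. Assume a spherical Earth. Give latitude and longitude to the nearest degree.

≈ 32°N, 99°W

Convert each endpoint to a unit vector on the sphere (x = cos φ cos λ, y = cos φ sin λ, z = sin φ).
The central angle between the endpoints is δ = arccos(p₁·p₂) ≈ 0.819 rad (46.9°).
Interpolate at f = 3/10 with slerp weights a = sin((1−f)δ)/sin δ ≈ 0.743, b = sin(fδ)/sin δ ≈ 0.333.
p = a·p₁ + b·p₂ ≈ (-0.136, -0.840, 0.525); φ = arcsin(p_z) ≈ 31.67°, λ = atan2(p_y, p_x) ≈ -99.19°.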